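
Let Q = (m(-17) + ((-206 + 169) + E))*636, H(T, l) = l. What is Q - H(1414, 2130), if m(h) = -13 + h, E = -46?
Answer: -73998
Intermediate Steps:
Q = -71868 (Q = ((-13 - 17) + ((-206 + 169) - 46))*636 = (-30 + (-37 - 46))*636 = (-30 - 83)*636 = -113*636 = -71868)
Q - H(1414, 2130) = -71868 - 1*2130 = -71868 - 2130 = -73998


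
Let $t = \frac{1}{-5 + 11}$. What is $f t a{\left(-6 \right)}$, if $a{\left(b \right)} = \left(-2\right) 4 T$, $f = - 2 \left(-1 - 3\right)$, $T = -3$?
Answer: $32$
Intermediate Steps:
$f = 8$ ($f = \left(-2\right) \left(-4\right) = 8$)
$a{\left(b \right)} = 24$ ($a{\left(b \right)} = \left(-2\right) 4 \left(-3\right) = \left(-8\right) \left(-3\right) = 24$)
$t = \frac{1}{6} \approx 0.16667$
$f t a{\left(-6 \right)} = 8 \cdot \frac{1}{6} \cdot 24 = \frac{4}{3} \cdot 24 = 32$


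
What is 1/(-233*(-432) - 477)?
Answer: 1/100179 ≈ 9.9821e-6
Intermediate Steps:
1/(-233*(-432) - 477) = 1/(100656 - 477) = 1/100179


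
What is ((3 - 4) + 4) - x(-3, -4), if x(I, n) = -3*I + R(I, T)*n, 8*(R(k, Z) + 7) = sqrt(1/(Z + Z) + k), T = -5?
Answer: -34 + I*sqrt(310)/20 ≈ -34.0 + 0.88034*I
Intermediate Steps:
R(k, Z) = -7 + sqrt(k + 1/(2*Z))/8 (R(k, Z) = -7 + sqrt(1/(Z + Z) + k)/8 = -7 + sqrt(1/(2*Z) + k)/8 = -7 + sqrt(k + 1/(2*Z))/8)
x(I, n) = -3*I + n*(-7 + sqrt(-2/5 + 4*I)/16) (x(I, n) = -3*I + (-7 + sqrt(2/(-5) + 4*I)/16)*n = -3*I + (-7 + sqrt(2*(-1/5) + 4*I)/16)*n = -3*I + (-7 + sqrt(-2/5 + 4*I)/16)*n = -3*I + n*(-7 + sqrt(-2/5 + 4*I)/16))
((3 - 4) + 4) - x(-3, -4) = ((3 - 4) + 4) - (-3*(-3) + (1/80)*(-4)*(-560 + sqrt(-10 + 100*(-3)))) = (-1 + 4) - (9 + (1/80)*(-4)*(-560 + sqrt(-10 - 300))) = 3 - (9 + (1/80)*(-4)*(-560 + sqrt(-310))) = 3 - (9 + (1/80)*(-4)*(-560 + I*sqrt(310))) = 3 - (9 + (28 - I*sqrt(310)/20)) = 3 - (37 - I*sqrt(310)/20) = 3 + (-37 + I*sqrt(310)/20) = -34 + I*sqrt(310)/20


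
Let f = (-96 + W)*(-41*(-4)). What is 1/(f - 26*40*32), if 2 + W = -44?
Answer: -1/56568 ≈ -1.7678e-5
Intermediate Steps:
W = -46 (W = -2 - 44 = -46)
f = -23288 (f = (-96 - 46)*(-41*(-4)) = -142*164 = -23288)
1/(f - 26*40*32) = 1/(-23288 - 26*40*32) = 1/(-23288 - 1040*32) = 1/(-23288 - 33280) = 1/(-56568) = -1/56568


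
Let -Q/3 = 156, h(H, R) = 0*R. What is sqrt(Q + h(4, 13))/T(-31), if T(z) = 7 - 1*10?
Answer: -2*I*sqrt(13) ≈ -7.2111*I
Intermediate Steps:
h(H, R) = 0
Q = -468 (Q = -3*156 = -468)
T(z) = -3 (T(z) = 7 - 10 = -3)
sqrt(Q + h(4, 13))/T(-31) = sqrt(-468 + 0)/(-3) = sqrt(-468)*(-1/3) = (6*I*sqrt(13))*(-1/3) = -2*I*sqrt(13)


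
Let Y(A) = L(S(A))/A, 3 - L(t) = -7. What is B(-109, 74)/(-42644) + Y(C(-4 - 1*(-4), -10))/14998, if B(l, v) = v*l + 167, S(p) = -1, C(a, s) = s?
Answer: 59213279/319787356 ≈ 0.18516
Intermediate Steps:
B(l, v) = 167 + l*v (B(l, v) = l*v + 167 = 167 + l*v)
L(t) = 10 (L(t) = 3 - 1*(-7) = 3 + 7 = 10)
Y(A) = 10/A
B(-109, 74)/(-42644) + Y(C(-4 - 1*(-4), -10))/14998 = (167 - 109*74)/(-42644) + (10/(-10))/14998 = (167 - 8066)*(-1/42644) + (10*(-1/10))*(1/14998) = -7899*(-1/42644) - 1*1/14998 = 7899/42644 - 1/14998 = 59213279/319787356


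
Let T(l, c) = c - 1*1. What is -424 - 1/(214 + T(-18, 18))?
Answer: -97945/231 ≈ -424.00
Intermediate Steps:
T(l, c) = -1 + c (T(l, c) = c - 1 = -1 + c)
-424 - 1/(214 + T(-18, 18)) = -424 - 1/(214 + (-1 + 18)) = -424 - 1/(214 + 17) = -424 - 1/231 = -97945/231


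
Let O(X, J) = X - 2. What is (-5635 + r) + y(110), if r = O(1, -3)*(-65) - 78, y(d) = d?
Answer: -5538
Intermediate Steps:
O(X, J) = -2 + X
r = -13 (r = (-2 + 1)*(-65) - 78 = -1*(-65) - 78 = 65 - 78 = -13)
(-5635 + r) + y(110) = (-5635 - 13) + 110 = -5648 + 110 = -5538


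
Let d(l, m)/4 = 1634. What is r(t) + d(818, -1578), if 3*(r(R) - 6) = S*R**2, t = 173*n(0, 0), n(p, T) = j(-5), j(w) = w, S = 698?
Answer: 522280676/3 ≈ 1.7409e+8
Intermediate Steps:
d(l, m) = 6536 (d(l, m) = 4*1634 = 6536)
n(p, T) = -5
t = -865 (t = 173*(-5) = -865)
r(R) = 6 + 698*R**2/3 (r(R) = 6 + (698*R**2)/3 = 6 + 698*R**2/3)
r(t) + d(818, -1578) = (6 + (698/3)*(-865)**2) + 6536 = (6 + (698/3)*748225) + 6536 = (6 + 522261050/3) + 6536 = 522261068/3 + 6536 = 522280676/3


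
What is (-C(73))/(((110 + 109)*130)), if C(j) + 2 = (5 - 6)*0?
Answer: 1/14235 ≈ 7.0249e-5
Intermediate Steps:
C(j) = -2 (C(j) = -2 + (5 - 6)*0 = -2 - 1*0 = -2 + 0 = -2)
(-C(73))/(((110 + 109)*130)) = (-1*(-2))/(((110 + 109)*130)) = 2/((219*130)) = 2/28470 = 2*(1/28470) = 1/14235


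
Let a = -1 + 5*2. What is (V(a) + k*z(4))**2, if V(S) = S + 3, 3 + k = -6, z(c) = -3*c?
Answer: 14400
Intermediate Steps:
k = -9 (k = -3 - 6 = -9)
a = 9 (a = -1 + 10 = 9)
V(S) = 3 + S
(V(a) + k*z(4))**2 = ((3 + 9) - (-27)*4)**2 = (12 - 9*(-12))**2 = (12 + 108)**2 = 120**2 = 14400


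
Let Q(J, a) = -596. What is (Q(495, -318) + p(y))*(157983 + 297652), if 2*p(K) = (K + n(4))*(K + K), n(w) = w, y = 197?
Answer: 17770220635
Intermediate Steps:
p(K) = K*(4 + K) (p(K) = ((K + 4)*(K + K))/2 = ((4 + K)*(2*K))/2 = (2*K*(4 + K))/2 = K*(4 + K))
(Q(495, -318) + p(y))*(157983 + 297652) = (-596 + 197*(4 + 197))*(157983 + 297652) = (-596 + 197*201)*455635 = (-596 + 39597)*455635 = 39001*455635 = 17770220635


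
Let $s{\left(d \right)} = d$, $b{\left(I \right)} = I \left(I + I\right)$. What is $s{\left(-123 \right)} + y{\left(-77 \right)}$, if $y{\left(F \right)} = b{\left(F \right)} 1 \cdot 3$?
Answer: $35451$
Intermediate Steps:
$b{\left(I \right)} = 2 I^{2}$ ($b{\left(I \right)} = I 2 I = 2 I^{2}$)
$y{\left(F \right)} = 6 F^{2}$ ($y{\left(F \right)} = 2 F^{2} \cdot 1 \cdot 3 = 2 F^{2} \cdot 3 = 6 F^{2}$)
$s{\left(-123 \right)} + y{\left(-77 \right)} = -123 + 6 \left(-77\right)^{2} = -123 + 6 \cdot 5929 = -123 + 35574 = 35451$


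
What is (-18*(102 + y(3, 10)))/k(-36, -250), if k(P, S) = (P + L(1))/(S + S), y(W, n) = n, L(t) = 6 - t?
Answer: -1008000/31 ≈ -32516.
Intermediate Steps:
k(P, S) = (5 + P)/(2*S) (k(P, S) = (P + (6 - 1*1))/(S + S) = (P + (6 - 1))/((2*S)) = (P + 5)*(1/(2*S)) = (5 + P)*(1/(2*S)) = (5 + P)/(2*S))
(-18*(102 + y(3, 10)))/k(-36, -250) = (-18*(102 + 10))/(((½)*(5 - 36)/(-250))) = (-18*112)/(((½)*(-1/250)*(-31))) = -2016/31/500 = -2016*500/31 = -1008000/31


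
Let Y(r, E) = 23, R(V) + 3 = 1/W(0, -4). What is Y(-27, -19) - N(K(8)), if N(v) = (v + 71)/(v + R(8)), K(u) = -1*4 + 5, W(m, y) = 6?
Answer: 685/11 ≈ 62.273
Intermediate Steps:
R(V) = -17/6 (R(V) = -3 + 1/6 = -3 + ⅙ = -17/6)
K(u) = 1 (K(u) = -4 + 5 = 1)
N(v) = (71 + v)/(-17/6 + v) (N(v) = (v + 71)/(v - 17/6) = (71 + v)/(-17/6 + v))
Y(-27, -19) - N(K(8)) = 23 - 6*(71 + 1)/(-17 + 6*1) = 23 - 6*72/(-17 + 6) = 23 - 6*72/(-11) = 23 - 6*(-1)*72/11 = 23 - 1*(-432/11) = 23 + 432/11 = 685/11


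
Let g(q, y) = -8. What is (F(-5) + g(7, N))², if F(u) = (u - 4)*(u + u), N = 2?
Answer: 6724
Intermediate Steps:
F(u) = 2*u*(-4 + u) (F(u) = (-4 + u)*(2*u) = 2*u*(-4 + u))
(F(-5) + g(7, N))² = (2*(-5)*(-4 - 5) - 8)² = (2*(-5)*(-9) - 8)² = (90 - 8)² = 82² = 6724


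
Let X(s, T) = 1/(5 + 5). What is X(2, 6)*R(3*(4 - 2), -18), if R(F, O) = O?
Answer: -9/5 ≈ -1.8000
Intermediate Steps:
X(s, T) = 1/10
X(2, 6)*R(3*(4 - 2), -18) = (1/10)*(-18) = -9/5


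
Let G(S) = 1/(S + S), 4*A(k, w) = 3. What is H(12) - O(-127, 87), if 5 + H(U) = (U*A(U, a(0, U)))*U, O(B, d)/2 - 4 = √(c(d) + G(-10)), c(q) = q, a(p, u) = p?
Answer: 95 - √8695/5 ≈ 76.351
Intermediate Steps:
A(k, w) = ¾ (A(k, w) = (¼)*3 = ¾)
G(S) = 1/(2*S)
O(B, d) = 8 + 2*√(-1/20 + d) (O(B, d) = 8 + 2*√(d + (½)/(-10)) = 8 + 2*√(d + (½)*(-⅒)) = 8 + 2*√(d - 1/20) = 8 + 2*√(-1/20 + d))
H(U) = -5 + 3*U²/4 (H(U) = -5 + (U*(¾))*U = -5 + (3*U/4)*U = -5 + 3*U²/4)
H(12) - O(-127, 87) = (-5 + (¾)*12²) - (8 + √(-5 + 100*87)/5) = (-5 + (¾)*144) - (8 + √(-5 + 8700)/5) = (-5 + 108) - (8 + √8695/5) = 103 + (-8 - √8695/5) = 95 - √8695/5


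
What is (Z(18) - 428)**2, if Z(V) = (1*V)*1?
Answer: 168100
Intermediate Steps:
Z(V) = V (Z(V) = V*1 = V)
(Z(18) - 428)**2 = (18 - 428)**2 = (-410)**2 = 168100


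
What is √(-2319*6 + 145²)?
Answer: √7111 ≈ 84.327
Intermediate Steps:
√(-2319*6 + 145²) = √(-13914 + 21025) = √7111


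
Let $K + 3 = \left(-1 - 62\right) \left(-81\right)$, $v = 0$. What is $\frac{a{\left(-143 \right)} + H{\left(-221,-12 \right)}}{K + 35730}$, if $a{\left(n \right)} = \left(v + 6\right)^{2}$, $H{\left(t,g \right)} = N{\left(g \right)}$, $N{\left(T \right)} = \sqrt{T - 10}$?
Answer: $\frac{6}{6805} + \frac{i \sqrt{22}}{40830} \approx 0.0008817 + 0.00011488 i$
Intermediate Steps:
$N{\left(T \right)} = \sqrt{-10 + T}$
$H{\left(t,g \right)} = \sqrt{-10 + g}$
$a{\left(n \right)} = 36$ ($a{\left(n \right)} = \left(0 + 6\right)^{2} = 6^{2} = 36$)
$K = 5100$ ($K = -3 + \left(-1 - 62\right) \left(-81\right) = -3 - -5103 = -3 + 5103 = 5100$)
$\frac{a{\left(-143 \right)} + H{\left(-221,-12 \right)}}{K + 35730} = \frac{36 + \sqrt{-10 - 12}}{5100 + 35730} = \frac{36 + \sqrt{-22}}{40830} = \left(36 + i \sqrt{22}\right) \frac{1}{40830} = \frac{6}{6805} + \frac{i \sqrt{22}}{40830}$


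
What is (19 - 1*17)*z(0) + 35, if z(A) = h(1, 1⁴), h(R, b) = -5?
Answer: 25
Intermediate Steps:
z(A) = -5
(19 - 1*17)*z(0) + 35 = (19 - 1*17)*(-5) + 35 = (19 - 17)*(-5) + 35 = 2*(-5) + 35 = -10 + 35 = 25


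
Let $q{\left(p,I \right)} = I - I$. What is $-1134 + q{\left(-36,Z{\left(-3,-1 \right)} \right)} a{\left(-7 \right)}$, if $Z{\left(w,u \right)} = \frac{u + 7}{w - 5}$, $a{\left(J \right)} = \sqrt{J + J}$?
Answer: $-1134$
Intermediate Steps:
$a{\left(J \right)} = \sqrt{2} \sqrt{J}$ ($a{\left(J \right)} = \sqrt{2 J} = \sqrt{2} \sqrt{J}$)
$Z{\left(w,u \right)} = \frac{7 + u}{-5 + w}$
$q{\left(p,I \right)} = 0$
$-1134 + q{\left(-36,Z{\left(-3,-1 \right)} \right)} a{\left(-7 \right)} = -1134 + 0 \sqrt{2} \sqrt{-7} = -1134 + 0 \sqrt{2} i \sqrt{7} = -1134 + 0 i \sqrt{14} = -1134 + 0 = -1134$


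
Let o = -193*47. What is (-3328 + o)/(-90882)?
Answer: 4133/30294 ≈ 0.13643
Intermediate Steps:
o = -9071
(-3328 + o)/(-90882) = (-3328 - 9071)/(-90882) = -12399*(-1/90882) = 4133/30294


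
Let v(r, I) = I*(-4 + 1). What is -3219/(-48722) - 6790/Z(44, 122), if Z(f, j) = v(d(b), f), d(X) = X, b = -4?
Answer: 41405911/803913 ≈ 51.505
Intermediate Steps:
v(r, I) = -3*I (v(r, I) = I*(-3) = -3*I)
Z(f, j) = -3*f
-3219/(-48722) - 6790/Z(44, 122) = -3219/(-48722) - 6790/((-3*44)) = -3219*(-1/48722) - 6790/(-132) = 3219/48722 - 6790*(-1/132) = 3219/48722 + 3395/66 = 41405911/803913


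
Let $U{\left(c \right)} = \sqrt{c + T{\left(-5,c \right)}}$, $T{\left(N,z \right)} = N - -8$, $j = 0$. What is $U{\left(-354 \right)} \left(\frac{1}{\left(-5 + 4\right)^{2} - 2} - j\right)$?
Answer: $- 3 i \sqrt{39} \approx - 18.735 i$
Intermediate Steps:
$T{\left(N,z \right)} = 8 + N$ ($T{\left(N,z \right)} = N + 8 = 8 + N$)
$U{\left(c \right)} = \sqrt{3 + c}$ ($U{\left(c \right)} = \sqrt{c + \left(8 - 5\right)} = \sqrt{c + 3} = \sqrt{3 + c}$)
$U{\left(-354 \right)} \left(\frac{1}{\left(-5 + 4\right)^{2} - 2} - j\right) = \sqrt{3 - 354} \left(\frac{1}{\left(-5 + 4\right)^{2} - 2} - 0\right) = \sqrt{-351} \left(\frac{1}{\left(-1\right)^{2} - 2} + 0\right) = 3 i \sqrt{39} \left(\frac{1}{1 - 2} + 0\right) = 3 i \sqrt{39} \left(\frac{1}{-1} + 0\right) = 3 i \sqrt{39} \left(-1 + 0\right) = 3 i \sqrt{39} \left(-1\right) = - 3 i \sqrt{39}$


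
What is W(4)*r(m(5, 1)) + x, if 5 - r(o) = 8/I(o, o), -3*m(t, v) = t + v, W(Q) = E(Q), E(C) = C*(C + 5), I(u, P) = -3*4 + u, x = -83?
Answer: 823/7 ≈ 117.57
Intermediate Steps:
I(u, P) = -12 + u
E(C) = C*(5 + C)
W(Q) = Q*(5 + Q)
m(t, v) = -t/3 - v/3 (m(t, v) = -(t + v)/3 = -t/3 - v/3)
r(o) = 5 - 8/(-12 + o)
W(4)*r(m(5, 1)) + x = (4*(5 + 4))*((-68 + 5*(-⅓*5 - ⅓*1))/(-12 + (-⅓*5 - ⅓*1))) - 83 = (4*9)*((-68 + 5*(-5/3 - ⅓))/(-12 + (-5/3 - ⅓))) - 83 = 36*((-68 + 5*(-2))/(-12 - 2)) - 83 = 36*((-68 - 10)/(-14)) - 83 = 36*(-1/14*(-78)) - 83 = 36*(39/7) - 83 = 1404/7 - 83 = 823/7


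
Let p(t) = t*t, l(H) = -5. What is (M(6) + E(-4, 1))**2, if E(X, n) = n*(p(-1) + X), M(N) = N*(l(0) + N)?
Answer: 9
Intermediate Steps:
p(t) = t**2
M(N) = N*(-5 + N)
E(X, n) = n*(1 + X) (E(X, n) = n*((-1)**2 + X) = n*(1 + X))
(M(6) + E(-4, 1))**2 = (6*(-5 + 6) + 1*(1 - 4))**2 = (6*1 + 1*(-3))**2 = (6 - 3)**2 = 3**2 = 9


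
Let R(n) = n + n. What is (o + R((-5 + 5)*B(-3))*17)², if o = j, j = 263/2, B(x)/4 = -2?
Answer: 69169/4 ≈ 17292.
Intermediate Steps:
B(x) = -8 (B(x) = 4*(-2) = -8)
j = 263/2 (j = 263*(½) = 263/2 ≈ 131.50)
R(n) = 2*n
o = 263/2 ≈ 131.50
(o + R((-5 + 5)*B(-3))*17)² = (263/2 + (2*((-5 + 5)*(-8)))*17)² = (263/2 + (2*(0*(-8)))*17)² = (263/2 + (2*0)*17)² = (263/2 + 0*17)² = (263/2 + 0)² = (263/2)² = 69169/4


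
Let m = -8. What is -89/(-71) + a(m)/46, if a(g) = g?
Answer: 1763/1633 ≈ 1.0796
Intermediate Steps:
-89/(-71) + a(m)/46 = -89/(-71) - 8/46 = -89*(-1/71) - 8*1/46 = 89/71 - 4/23 = 1763/1633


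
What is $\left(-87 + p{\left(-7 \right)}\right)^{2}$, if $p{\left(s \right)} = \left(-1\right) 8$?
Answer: $9025$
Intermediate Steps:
$p{\left(s \right)} = -8$
$\left(-87 + p{\left(-7 \right)}\right)^{2} = \left(-87 - 8\right)^{2} = \left(-95\right)^{2} = 9025$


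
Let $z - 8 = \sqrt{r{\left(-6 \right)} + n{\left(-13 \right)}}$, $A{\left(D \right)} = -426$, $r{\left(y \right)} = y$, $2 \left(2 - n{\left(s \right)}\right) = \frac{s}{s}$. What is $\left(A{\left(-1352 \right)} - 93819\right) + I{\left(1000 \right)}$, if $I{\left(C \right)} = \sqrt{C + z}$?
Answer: $-94245 + \frac{\sqrt{4032 + 6 i \sqrt{2}}}{2} \approx -94213.0 + 0.033408 i$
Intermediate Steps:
$n{\left(s \right)} = \frac{3}{2}$ ($n{\left(s \right)} = 2 - \frac{s \frac{1}{s}}{2} = 2 - \frac{1}{2} = \frac{3}{2}$)
$z = 8 + \frac{3 i \sqrt{2}}{2}$ ($z = 8 + \sqrt{-6 + \frac{3}{2}} = 8 + \sqrt{- \frac{9}{2}} = 8 + \frac{3 i \sqrt{2}}{2} \approx 8.0 + 2.1213 i$)
$I{\left(C \right)} = \sqrt{8 + C + \frac{3 i \sqrt{2}}{2}}$ ($I{\left(C \right)} = \sqrt{C + \left(8 + \frac{3 i \sqrt{2}}{2}\right)} = \sqrt{8 + C + \frac{3 i \sqrt{2}}{2}}$)
$\left(A{\left(-1352 \right)} - 93819\right) + I{\left(1000 \right)} = \left(-426 - 93819\right) + \frac{\sqrt{32 + 4 \cdot 1000 + 6 i \sqrt{2}}}{2} = \left(-426 - 93819\right) + \frac{\sqrt{32 + 4000 + 6 i \sqrt{2}}}{2} = -94245 + \frac{\sqrt{4032 + 6 i \sqrt{2}}}{2}$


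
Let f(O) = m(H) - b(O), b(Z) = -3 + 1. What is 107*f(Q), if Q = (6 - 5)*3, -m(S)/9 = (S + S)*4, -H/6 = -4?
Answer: -184682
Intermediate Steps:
H = 24 (H = -6*(-4) = 24)
m(S) = -72*S (m(S) = -9*(S + S)*4 = -9*2*S*4 = -72*S)
b(Z) = -2
Q = 3 (Q = 1*3 = 3)
f(O) = -1726 (f(O) = -72*24 - 1*(-2) = -1728 + 2 = -1726)
107*f(Q) = 107*(-1726) = -184682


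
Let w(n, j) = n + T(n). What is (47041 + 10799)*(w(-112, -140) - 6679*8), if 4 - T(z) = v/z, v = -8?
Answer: -21677304120/7 ≈ -3.0968e+9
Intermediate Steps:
T(z) = 4 + 8/z (T(z) = 4 - (-8)/z = 4 + 8/z)
w(n, j) = 4 + n + 8/n (w(n, j) = n + (4 + 8/n) = 4 + n + 8/n)
(47041 + 10799)*(w(-112, -140) - 6679*8) = (47041 + 10799)*((4 - 112 + 8/(-112)) - 6679*8) = 57840*((4 - 112 + 8*(-1/112)) - 53432) = 57840*((4 - 112 - 1/14) - 53432) = 57840*(-1513/14 - 53432) = 57840*(-749561/14) = -21677304120/7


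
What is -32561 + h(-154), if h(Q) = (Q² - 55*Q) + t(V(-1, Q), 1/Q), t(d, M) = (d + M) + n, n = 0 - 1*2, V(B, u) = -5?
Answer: -58829/154 ≈ -382.01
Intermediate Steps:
n = -2 (n = 0 - 2 = -2)
t(d, M) = -2 + M + d (t(d, M) = (d + M) - 2 = (M + d) - 2 = -2 + M + d)
h(Q) = -7 + 1/Q + Q² - 55*Q (h(Q) = (Q² - 55*Q) + (-2 + 1/Q - 5) = (Q² - 55*Q) + (-7 + 1/Q) = -7 + 1/Q + Q² - 55*Q)
-32561 + h(-154) = -32561 + (-7 + 1/(-154) + (-154)² - 55*(-154)) = -32561 + (-7 - 1/154 + 23716 + 8470) = -32561 + 4955565/154 = -58829/154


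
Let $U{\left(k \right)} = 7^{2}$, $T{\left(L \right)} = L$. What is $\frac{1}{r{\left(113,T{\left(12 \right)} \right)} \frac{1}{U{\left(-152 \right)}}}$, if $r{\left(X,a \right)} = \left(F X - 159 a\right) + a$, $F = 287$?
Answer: $\frac{49}{30535} \approx 0.0016047$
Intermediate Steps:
$r{\left(X,a \right)} = - 158 a + 287 X$ ($r{\left(X,a \right)} = \left(287 X - 159 a\right) + a = \left(- 159 a + 287 X\right) + a = - 158 a + 287 X$)
$U{\left(k \right)} = 49$
$\frac{1}{r{\left(113,T{\left(12 \right)} \right)} \frac{1}{U{\left(-152 \right)}}} = \frac{1}{\left(\left(-158\right) 12 + 287 \cdot 113\right) \frac{1}{49}} = \frac{1}{\left(-1896 + 32431\right) \frac{1}{49}} = \frac{1}{30535 \cdot \frac{1}{49}} = \frac{1}{\frac{30535}{49}} = \frac{49}{30535}$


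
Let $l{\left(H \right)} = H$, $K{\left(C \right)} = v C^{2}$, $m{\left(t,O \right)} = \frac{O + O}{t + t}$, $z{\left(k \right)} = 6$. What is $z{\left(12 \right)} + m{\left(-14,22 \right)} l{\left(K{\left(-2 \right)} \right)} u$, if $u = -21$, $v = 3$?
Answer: $402$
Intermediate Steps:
$m{\left(t,O \right)} = \frac{O}{t}$ ($m{\left(t,O \right)} = \frac{2 O}{2 t} = 2 O \frac{1}{2 t} = \frac{O}{t}$)
$K{\left(C \right)} = 3 C^{2}$
$z{\left(12 \right)} + m{\left(-14,22 \right)} l{\left(K{\left(-2 \right)} \right)} u = 6 + \frac{22}{-14} \cdot 3 \left(-2\right)^{2} \left(-21\right) = 6 + 22 \left(- \frac{1}{14}\right) 3 \cdot 4 \left(-21\right) = 6 - \frac{11 \cdot 12 \left(-21\right)}{7} = 6 - -396 = 6 + 396 = 402$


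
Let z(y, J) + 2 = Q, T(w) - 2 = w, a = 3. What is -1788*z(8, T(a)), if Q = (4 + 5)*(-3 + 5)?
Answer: -28608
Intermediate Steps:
Q = 18 (Q = 9*2 = 18)
T(w) = 2 + w
z(y, J) = 16 (z(y, J) = -2 + 18 = 16)
-1788*z(8, T(a)) = -1788*16 = -28608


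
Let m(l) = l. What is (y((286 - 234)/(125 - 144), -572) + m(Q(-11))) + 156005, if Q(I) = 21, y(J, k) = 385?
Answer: 156411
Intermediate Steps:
(y((286 - 234)/(125 - 144), -572) + m(Q(-11))) + 156005 = (385 + 21) + 156005 = 406 + 156005 = 156411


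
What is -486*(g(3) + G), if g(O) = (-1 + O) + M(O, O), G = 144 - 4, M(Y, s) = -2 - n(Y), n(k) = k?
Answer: -66582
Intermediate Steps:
M(Y, s) = -2 - Y
G = 140
g(O) = -3 (g(O) = (-1 + O) + (-2 - O) = -3)
-486*(g(3) + G) = -486*(-3 + 140) = -486*137 = -66582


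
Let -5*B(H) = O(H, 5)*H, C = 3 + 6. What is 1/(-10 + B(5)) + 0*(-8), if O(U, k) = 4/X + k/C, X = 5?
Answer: -45/511 ≈ -0.088063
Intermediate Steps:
C = 9
O(U, k) = ⅘ + k/9 (O(U, k) = 4/5 + k/9 = 4*(⅕) + k*(⅑) = ⅘ + k/9)
B(H) = -61*H/225 (B(H) = -(⅘ + (⅑)*5)*H/5 = -(⅘ + 5/9)*H/5 = -61*H/225)
1/(-10 + B(5)) + 0*(-8) = 1/(-10 - 61/225*5) + 0*(-8) = 1/(-10 - 61/45) + 0 = 1/(-511/45) + 0 = -45/511 + 0 = -45/511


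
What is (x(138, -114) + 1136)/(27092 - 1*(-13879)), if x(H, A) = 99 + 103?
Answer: 446/13657 ≈ 0.032657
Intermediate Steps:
x(H, A) = 202
(x(138, -114) + 1136)/(27092 - 1*(-13879)) = (202 + 1136)/(27092 - 1*(-13879)) = 1338/(27092 + 13879) = 1338/40971 = 1338*(1/40971) = 446/13657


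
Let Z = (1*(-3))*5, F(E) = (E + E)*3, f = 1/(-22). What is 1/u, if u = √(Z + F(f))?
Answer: -I*√462/84 ≈ -0.25588*I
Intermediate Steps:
f = -1/22 ≈ -0.045455
F(E) = 6*E (F(E) = (2*E)*3 = 6*E)
Z = -15 (Z = -3*5 = -15)
u = 2*I*√462/11 (u = √(-15 + 6*(-1/22)) = √(-15 - 3/11) = √(-168/11) = 2*I*√462/11 ≈ 3.908*I)
1/u = 1/(2*I*√462/11) = -I*√462/84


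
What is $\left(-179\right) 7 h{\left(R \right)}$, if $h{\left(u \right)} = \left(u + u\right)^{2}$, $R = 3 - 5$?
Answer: $-20048$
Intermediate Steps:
$R = -2$ ($R = 3 - 5 = -2$)
$h{\left(u \right)} = 4 u^{2}$ ($h{\left(u \right)} = \left(2 u\right)^{2} = 4 u^{2}$)
$\left(-179\right) 7 h{\left(R \right)} = \left(-179\right) 7 \cdot 4 \left(-2\right)^{2} = - 1253 \cdot 4 \cdot 4 = \left(-1253\right) 16 = -20048$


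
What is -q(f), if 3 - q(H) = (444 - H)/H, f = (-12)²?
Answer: -11/12 ≈ -0.91667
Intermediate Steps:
f = 144
q(H) = 3 - (444 - H)/H
-q(f) = -(4 - 444/144) = -(4 - 444*1/144) = -(4 - 37/12) = -1*11/12 = -11/12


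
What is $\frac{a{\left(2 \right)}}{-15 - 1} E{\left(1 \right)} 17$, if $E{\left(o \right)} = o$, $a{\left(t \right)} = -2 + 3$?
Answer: $- \frac{17}{16} \approx -1.0625$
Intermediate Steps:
$a{\left(t \right)} = 1$
$\frac{a{\left(2 \right)}}{-15 - 1} E{\left(1 \right)} 17 = \frac{1}{-15 - 1} \cdot 1 \cdot 1 \cdot 17 = \frac{1}{-16} \cdot 1 \cdot 1 \cdot 17 = \left(- \frac{1}{16}\right) 1 \cdot 1 \cdot 17 = \left(- \frac{1}{16}\right) 1 \cdot 17 = \left(- \frac{1}{16}\right) 17 = - \frac{17}{16}$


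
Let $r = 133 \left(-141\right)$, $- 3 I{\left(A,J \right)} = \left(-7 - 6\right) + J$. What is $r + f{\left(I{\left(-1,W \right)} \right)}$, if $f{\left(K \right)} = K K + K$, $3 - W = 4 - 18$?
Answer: $- \frac{168773}{9} \approx -18753.0$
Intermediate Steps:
$W = 17$ ($W = 3 - \left(4 - 18\right) = 3 - -14 = 3 + 14 = 17$)
$I{\left(A,J \right)} = \frac{13}{3} - \frac{J}{3}$ ($I{\left(A,J \right)} = - \frac{\left(-7 - 6\right) + J}{3} = - \frac{-13 + J}{3} = \frac{13}{3} - \frac{J}{3}$)
$f{\left(K \right)} = K + K^{2}$ ($f{\left(K \right)} = K^{2} + K = K + K^{2}$)
$r = -18753$
$r + f{\left(I{\left(-1,W \right)} \right)} = -18753 + \left(\frac{13}{3} - \frac{17}{3}\right) \left(1 + \left(\frac{13}{3} - \frac{17}{3}\right)\right) = -18753 - \frac{4 \left(1 - \frac{4}{3}\right)}{3} = -18753 - - \frac{4}{9} = -18753 + \frac{4}{9} = - \frac{168773}{9}$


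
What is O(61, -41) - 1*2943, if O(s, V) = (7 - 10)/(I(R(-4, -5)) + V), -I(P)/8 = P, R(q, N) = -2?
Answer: -73572/25 ≈ -2942.9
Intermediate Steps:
I(P) = -8*P
O(s, V) = -3/(16 + V) (O(s, V) = (7 - 10)/(-8*(-2) + V) = -3/(16 + V))
O(61, -41) - 1*2943 = -3/(16 - 41) - 1*2943 = -3/(-25) - 2943 = -3*(-1/25) - 2943 = 3/25 - 2943 = -73572/25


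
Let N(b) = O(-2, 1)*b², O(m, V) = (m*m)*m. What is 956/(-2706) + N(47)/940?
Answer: -129572/6765 ≈ -19.153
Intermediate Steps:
O(m, V) = m³ (O(m, V) = m²*m = m³)
N(b) = -8*b² (N(b) = (-2)³*b² = -8*b²)
956/(-2706) + N(47)/940 = 956/(-2706) - 8*47²/940 = 956*(-1/2706) - 8*2209*(1/940) = -478/1353 - 17672*1/940 = -478/1353 - 94/5 = -129572/6765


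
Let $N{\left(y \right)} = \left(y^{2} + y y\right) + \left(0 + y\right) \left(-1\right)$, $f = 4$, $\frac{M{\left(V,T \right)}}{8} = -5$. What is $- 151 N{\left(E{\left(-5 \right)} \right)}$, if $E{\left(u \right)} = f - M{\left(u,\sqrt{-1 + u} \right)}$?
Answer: $-578028$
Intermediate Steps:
$M{\left(V,T \right)} = -40$ ($M{\left(V,T \right)} = 8 \left(-5\right) = -40$)
$E{\left(u \right)} = 44$ ($E{\left(u \right)} = 4 - -40 = 4 + 40 = 44$)
$N{\left(y \right)} = - y + 2 y^{2}$ ($N{\left(y \right)} = \left(y^{2} + y^{2}\right) + y \left(-1\right) = 2 y^{2} - y = - y + 2 y^{2}$)
$- 151 N{\left(E{\left(-5 \right)} \right)} = - 151 \cdot 44 \left(-1 + 2 \cdot 44\right) = - 151 \cdot 44 \left(-1 + 88\right) = - 151 \cdot 44 \cdot 87 = \left(-151\right) 3828 = -578028$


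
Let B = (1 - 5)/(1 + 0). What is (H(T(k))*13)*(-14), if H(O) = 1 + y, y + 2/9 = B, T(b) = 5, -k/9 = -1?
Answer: 5278/9 ≈ 586.44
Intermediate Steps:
k = 9 (k = -9*(-1) = 9)
B = -4 (B = -4/1 = -4*1 = -4)
y = -38/9 (y = -2/9 - 4 = -38/9 ≈ -4.2222)
H(O) = -29/9 (H(O) = 1 - 38/9 = -29/9)
(H(T(k))*13)*(-14) = -29/9*13*(-14) = -377/9*(-14) = 5278/9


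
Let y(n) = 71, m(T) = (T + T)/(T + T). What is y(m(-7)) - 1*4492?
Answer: -4421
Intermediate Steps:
m(T) = 1 (m(T) = (2*T)/((2*T)) = (2*T)*(1/(2*T)) = 1)
y(m(-7)) - 1*4492 = 71 - 1*4492 = 71 - 4492 = -4421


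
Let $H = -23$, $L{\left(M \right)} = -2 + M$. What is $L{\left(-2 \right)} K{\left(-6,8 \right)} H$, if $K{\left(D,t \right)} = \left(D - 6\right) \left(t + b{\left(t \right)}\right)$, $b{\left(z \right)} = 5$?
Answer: $-14352$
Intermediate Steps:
$K{\left(D,t \right)} = \left(-6 + D\right) \left(5 + t\right)$ ($K{\left(D,t \right)} = \left(D - 6\right) \left(t + 5\right) = \left(-6 + D\right) \left(5 + t\right)$)
$L{\left(-2 \right)} K{\left(-6,8 \right)} H = \left(-2 - 2\right) \left(-30 - 48 + 5 \left(-6\right) - 48\right) \left(-23\right) = - 4 \left(-30 - 48 - 30 - 48\right) \left(-23\right) = \left(-4\right) \left(-156\right) \left(-23\right) = 624 \left(-23\right) = -14352$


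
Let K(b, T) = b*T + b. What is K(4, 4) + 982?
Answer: 1002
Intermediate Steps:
K(b, T) = b + T*b (K(b, T) = T*b + b = b + T*b)
K(4, 4) + 982 = 4*(1 + 4) + 982 = 4*5 + 982 = 20 + 982 = 1002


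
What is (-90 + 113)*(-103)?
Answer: -2369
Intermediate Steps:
(-90 + 113)*(-103) = 23*(-103) = -2369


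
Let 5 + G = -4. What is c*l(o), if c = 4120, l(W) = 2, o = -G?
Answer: 8240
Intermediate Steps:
G = -9 (G = -5 - 4 = -9)
o = 9 (o = -1*(-9) = 9)
c*l(o) = 4120*2 = 8240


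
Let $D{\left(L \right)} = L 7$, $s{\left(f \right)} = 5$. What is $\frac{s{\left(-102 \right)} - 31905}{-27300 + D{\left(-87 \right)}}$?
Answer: $\frac{31900}{27909} \approx 1.143$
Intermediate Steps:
$D{\left(L \right)} = 7 L$
$\frac{s{\left(-102 \right)} - 31905}{-27300 + D{\left(-87 \right)}} = \frac{5 - 31905}{-27300 + 7 \left(-87\right)} = - \frac{31900}{-27300 - 609} = - \frac{31900}{-27909} = \left(-31900\right) \left(- \frac{1}{27909}\right) = \frac{31900}{27909}$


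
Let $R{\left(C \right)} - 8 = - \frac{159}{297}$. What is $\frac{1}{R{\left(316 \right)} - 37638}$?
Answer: $- \frac{99}{3725423} \approx -2.6574 \cdot 10^{-5}$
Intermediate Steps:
$R{\left(C \right)} = \frac{739}{99}$ ($R{\left(C \right)} = 8 - \frac{159}{297} = 8 - \frac{53}{99} = \frac{739}{99}$)
$\frac{1}{R{\left(316 \right)} - 37638} = \frac{1}{\frac{739}{99} - 37638} = \frac{1}{- \frac{3725423}{99}} = - \frac{99}{3725423}$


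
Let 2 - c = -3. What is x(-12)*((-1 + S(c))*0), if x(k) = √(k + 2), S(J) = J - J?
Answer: 0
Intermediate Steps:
c = 5 (c = 2 - 1*(-3) = 2 + 3 = 5)
S(J) = 0
x(k) = √(2 + k)
x(-12)*((-1 + S(c))*0) = √(2 - 12)*((-1 + 0)*0) = √(-10)*(-1*0) = (I*√10)*0 = 0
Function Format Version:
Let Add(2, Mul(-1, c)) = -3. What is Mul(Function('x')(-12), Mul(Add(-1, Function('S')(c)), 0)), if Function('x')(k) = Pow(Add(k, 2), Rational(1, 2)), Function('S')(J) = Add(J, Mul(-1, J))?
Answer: 0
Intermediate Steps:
c = 5 (c = Add(2, Mul(-1, -3)) = Add(2, 3) = 5)
Function('S')(J) = 0
Function('x')(k) = Pow(Add(2, k), Rational(1, 2))
Mul(Function('x')(-12), Mul(Add(-1, Function('S')(c)), 0)) = Mul(Pow(Add(2, -12), Rational(1, 2)), Mul(Add(-1, 0), 0)) = Mul(Pow(-10, Rational(1, 2)), Mul(-1, 0)) = Mul(Mul(I, Pow(10, Rational(1, 2))), 0) = 0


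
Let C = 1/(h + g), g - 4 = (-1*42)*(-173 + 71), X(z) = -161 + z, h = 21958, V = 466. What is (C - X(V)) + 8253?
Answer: 208603209/26246 ≈ 7948.0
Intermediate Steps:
g = 4288 (g = 4 + (-1*42)*(-173 + 71) = 4 - 42*(-102) = 4 + 4284 = 4288)
C = 1/26246 (C = 1/(21958 + 4288) = 1/26246 ≈ 3.8101e-5)
(C - X(V)) + 8253 = (1/26246 - (-161 + 466)) + 8253 = (1/26246 - 1*305) + 8253 = (1/26246 - 305) + 8253 = -8005029/26246 + 8253 = 208603209/26246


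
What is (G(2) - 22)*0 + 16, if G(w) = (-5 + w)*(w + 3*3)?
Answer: 16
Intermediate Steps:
G(w) = (-5 + w)*(9 + w) (G(w) = (-5 + w)*(w + 9) = (-5 + w)*(9 + w))
(G(2) - 22)*0 + 16 = ((-45 + 2² + 4*2) - 22)*0 + 16 = ((-45 + 4 + 8) - 22)*0 + 16 = (-33 - 22)*0 + 16 = -55*0 + 16 = 0 + 16 = 16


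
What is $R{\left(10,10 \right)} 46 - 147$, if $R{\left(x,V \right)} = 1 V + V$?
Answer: $773$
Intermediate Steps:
$R{\left(x,V \right)} = 2 V$ ($R{\left(x,V \right)} = V + V = 2 V$)
$R{\left(10,10 \right)} 46 - 147 = 2 \cdot 10 \cdot 46 - 147 = 20 \cdot 46 - 147 = 920 - 147 = 773$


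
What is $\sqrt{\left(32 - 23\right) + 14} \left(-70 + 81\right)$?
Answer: $11 \sqrt{23} \approx 52.754$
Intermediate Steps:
$\sqrt{\left(32 - 23\right) + 14} \left(-70 + 81\right) = \sqrt{\left(32 - 23\right) + 14} \cdot 11 = \sqrt{9 + 14} \cdot 11 = \sqrt{23} \cdot 11 = 11 \sqrt{23}$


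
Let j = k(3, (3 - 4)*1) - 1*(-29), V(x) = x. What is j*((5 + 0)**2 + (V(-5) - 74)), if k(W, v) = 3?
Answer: -1728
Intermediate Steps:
j = 32 (j = 3 - 1*(-29) = 3 + 29 = 32)
j*((5 + 0)**2 + (V(-5) - 74)) = 32*((5 + 0)**2 + (-5 - 74)) = 32*(5**2 - 79) = 32*(25 - 79) = 32*(-54) = -1728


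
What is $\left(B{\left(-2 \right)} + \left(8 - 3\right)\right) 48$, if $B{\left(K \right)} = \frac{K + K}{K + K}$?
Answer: $288$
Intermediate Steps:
$B{\left(K \right)} = 1$ ($B{\left(K \right)} = \frac{2 K}{2 K} = 2 K \frac{1}{2 K} = 1$)
$\left(B{\left(-2 \right)} + \left(8 - 3\right)\right) 48 = \left(1 + \left(8 - 3\right)\right) 48 = \left(1 + 5\right) 48 = 6 \cdot 48 = 288$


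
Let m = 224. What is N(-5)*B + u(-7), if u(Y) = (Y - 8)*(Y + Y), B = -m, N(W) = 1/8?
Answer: 182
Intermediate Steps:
N(W) = 1/8
B = -224 (B = -1*224 = -224)
u(Y) = 2*Y*(-8 + Y) (u(Y) = (-8 + Y)*(2*Y) = 2*Y*(-8 + Y))
N(-5)*B + u(-7) = (1/8)*(-224) + 2*(-7)*(-8 - 7) = -28 + 2*(-7)*(-15) = -28 + 210 = 182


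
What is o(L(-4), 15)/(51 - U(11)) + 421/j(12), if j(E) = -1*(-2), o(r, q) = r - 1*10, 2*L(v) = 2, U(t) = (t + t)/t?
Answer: 20611/98 ≈ 210.32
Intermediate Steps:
U(t) = 2 (U(t) = (2*t)/t = 2)
L(v) = 1 (L(v) = (½)*2 = 1)
o(r, q) = -10 + r (o(r, q) = r - 10 = -10 + r)
j(E) = 2
o(L(-4), 15)/(51 - U(11)) + 421/j(12) = (-10 + 1)/(51 - 1*2) + 421/2 = -9/(51 - 2) + 421*(½) = -9/49 + 421/2 = 20611/98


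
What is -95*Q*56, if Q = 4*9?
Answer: -191520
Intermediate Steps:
Q = 36
-95*Q*56 = -95*36*56 = -3420*56 = -191520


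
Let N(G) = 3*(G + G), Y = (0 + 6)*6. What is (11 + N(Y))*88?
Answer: 19976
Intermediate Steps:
Y = 36 (Y = 6*6 = 36)
N(G) = 6*G (N(G) = 3*(2*G) = 6*G)
(11 + N(Y))*88 = (11 + 6*36)*88 = (11 + 216)*88 = 227*88 = 19976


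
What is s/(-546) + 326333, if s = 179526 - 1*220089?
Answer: 59406127/182 ≈ 3.2641e+5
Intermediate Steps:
s = -40563 (s = 179526 - 220089 = -40563)
s/(-546) + 326333 = -40563/(-546) + 326333 = -40563*(-1/546) + 326333 = 13521/182 + 326333 = 59406127/182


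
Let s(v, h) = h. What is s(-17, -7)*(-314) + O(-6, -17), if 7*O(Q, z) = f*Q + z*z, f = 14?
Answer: 15591/7 ≈ 2227.3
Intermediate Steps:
O(Q, z) = 2*Q + z²/7 (O(Q, z) = (14*Q + z*z)/7 = (14*Q + z²)/7 = (z² + 14*Q)/7 = 2*Q + z²/7)
s(-17, -7)*(-314) + O(-6, -17) = -7*(-314) + (2*(-6) + (⅐)*(-17)²) = 2198 + (-12 + (⅐)*289) = 2198 + (-12 + 289/7) = 2198 + 205/7 = 15591/7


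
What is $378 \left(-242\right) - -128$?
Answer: $-91348$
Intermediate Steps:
$378 \left(-242\right) - -128 = -91476 + 128 = -91348$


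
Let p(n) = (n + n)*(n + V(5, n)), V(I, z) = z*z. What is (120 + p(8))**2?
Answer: 1617984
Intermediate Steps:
V(I, z) = z**2
p(n) = 2*n*(n + n**2) (p(n) = (n + n)*(n + n**2) = (2*n)*(n + n**2) = 2*n*(n + n**2))
(120 + p(8))**2 = (120 + 2*8**2*(1 + 8))**2 = (120 + 2*64*9)**2 = (120 + 1152)**2 = 1272**2 = 1617984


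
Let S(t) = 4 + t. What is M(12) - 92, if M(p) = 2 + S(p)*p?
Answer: 102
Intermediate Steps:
M(p) = 2 + p*(4 + p) (M(p) = 2 + (4 + p)*p = 2 + p*(4 + p))
M(12) - 92 = (2 + 12*(4 + 12)) - 92 = (2 + 12*16) - 92 = (2 + 192) - 92 = 194 - 92 = 102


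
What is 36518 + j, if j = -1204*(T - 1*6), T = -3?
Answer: 47354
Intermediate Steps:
j = 10836 (j = -1204*(-3 - 1*6) = -1204*(-3 - 6) = -1204*(-9) = 10836)
36518 + j = 36518 + 10836 = 47354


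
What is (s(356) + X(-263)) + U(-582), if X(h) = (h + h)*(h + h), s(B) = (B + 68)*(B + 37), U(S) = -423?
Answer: 442885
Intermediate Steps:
s(B) = (37 + B)*(68 + B) (s(B) = (68 + B)*(37 + B) = (37 + B)*(68 + B))
X(h) = 4*h**2 (X(h) = (2*h)*(2*h) = 4*h**2)
(s(356) + X(-263)) + U(-582) = ((2516 + 356**2 + 105*356) + 4*(-263)**2) - 423 = ((2516 + 126736 + 37380) + 4*69169) - 423 = (166632 + 276676) - 423 = 443308 - 423 = 442885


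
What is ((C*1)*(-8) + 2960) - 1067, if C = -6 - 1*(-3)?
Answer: 1917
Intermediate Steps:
C = -3 (C = -6 + 3 = -3)
((C*1)*(-8) + 2960) - 1067 = (-3*1*(-8) + 2960) - 1067 = (-3*(-8) + 2960) - 1067 = (24 + 2960) - 1067 = 2984 - 1067 = 1917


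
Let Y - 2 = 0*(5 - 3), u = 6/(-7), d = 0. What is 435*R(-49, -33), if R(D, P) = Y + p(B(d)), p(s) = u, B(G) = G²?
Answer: 3480/7 ≈ 497.14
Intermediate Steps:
u = -6/7 (u = 6*(-⅐) = -6/7 ≈ -0.85714)
p(s) = -6/7
Y = 2 (Y = 2 + 0*(5 - 3) = 2 + 0*2 = 2 + 0 = 2)
R(D, P) = 8/7 (R(D, P) = 2 - 6/7 = 8/7)
435*R(-49, -33) = 435*(8/7) = 3480/7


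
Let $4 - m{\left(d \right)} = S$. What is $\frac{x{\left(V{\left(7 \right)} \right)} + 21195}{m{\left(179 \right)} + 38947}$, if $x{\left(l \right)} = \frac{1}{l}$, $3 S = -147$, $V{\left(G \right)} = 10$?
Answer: $\frac{211951}{390000} \approx 0.54346$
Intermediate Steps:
$S = -49$ ($S = \frac{1}{3} \left(-147\right) = -49$)
$m{\left(d \right)} = 53$ ($m{\left(d \right)} = 4 - -49 = 4 + 49 = 53$)
$\frac{x{\left(V{\left(7 \right)} \right)} + 21195}{m{\left(179 \right)} + 38947} = \frac{\frac{1}{10} + 21195}{53 + 38947} = \frac{\frac{1}{10} + 21195}{39000} = \frac{211951}{10} \cdot \frac{1}{39000} = \frac{211951}{390000}$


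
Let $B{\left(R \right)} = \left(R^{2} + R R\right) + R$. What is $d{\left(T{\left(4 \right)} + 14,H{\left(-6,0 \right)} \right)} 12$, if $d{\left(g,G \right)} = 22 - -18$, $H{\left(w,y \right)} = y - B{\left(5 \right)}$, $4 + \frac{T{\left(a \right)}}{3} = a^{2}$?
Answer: $480$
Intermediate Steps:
$B{\left(R \right)} = R + 2 R^{2}$ ($B{\left(R \right)} = \left(R^{2} + R^{2}\right) + R = 2 R^{2} + R = R + 2 R^{2}$)
$T{\left(a \right)} = -12 + 3 a^{2}$
$H{\left(w,y \right)} = -55 + y$ ($H{\left(w,y \right)} = y - 5 \left(1 + 2 \cdot 5\right) = y - 5 \left(1 + 10\right) = y - 5 \cdot 11 = y - 55 = -55 + y$)
$d{\left(g,G \right)} = 40$ ($d{\left(g,G \right)} = 22 + 18 = 40$)
$d{\left(T{\left(4 \right)} + 14,H{\left(-6,0 \right)} \right)} 12 = 40 \cdot 12 = 480$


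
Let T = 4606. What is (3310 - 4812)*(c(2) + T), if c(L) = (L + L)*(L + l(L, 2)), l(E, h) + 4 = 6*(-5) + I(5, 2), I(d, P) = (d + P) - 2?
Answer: -6755996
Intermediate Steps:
I(d, P) = -2 + P + d (I(d, P) = (P + d) - 2 = -2 + P + d)
l(E, h) = -29 (l(E, h) = -4 + (6*(-5) + (-2 + 2 + 5)) = -4 + (-30 + 5) = -4 - 25 = -29)
c(L) = 2*L*(-29 + L) (c(L) = (L + L)*(L - 29) = (2*L)*(-29 + L) = 2*L*(-29 + L))
(3310 - 4812)*(c(2) + T) = (3310 - 4812)*(2*2*(-29 + 2) + 4606) = -1502*(2*2*(-27) + 4606) = -1502*(-108 + 4606) = -1502*4498 = -6755996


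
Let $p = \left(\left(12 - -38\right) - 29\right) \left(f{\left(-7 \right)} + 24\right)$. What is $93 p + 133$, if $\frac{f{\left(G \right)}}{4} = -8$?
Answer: $-15491$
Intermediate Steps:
$f{\left(G \right)} = -32$ ($f{\left(G \right)} = 4 \left(-8\right) = -32$)
$p = -168$ ($p = \left(\left(12 - -38\right) - 29\right) \left(-32 + 24\right) = \left(\left(12 + 38\right) - 29\right) \left(-8\right) = \left(50 - 29\right) \left(-8\right) = 21 \left(-8\right) = -168$)
$93 p + 133 = 93 \left(-168\right) + 133 = -15624 + 133 = -15491$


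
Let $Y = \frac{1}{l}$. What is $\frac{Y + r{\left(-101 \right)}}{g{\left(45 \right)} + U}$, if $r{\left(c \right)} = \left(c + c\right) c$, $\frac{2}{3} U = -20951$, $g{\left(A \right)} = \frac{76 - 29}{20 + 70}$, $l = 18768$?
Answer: $- \frac{5743571055}{8847041264} \approx -0.64921$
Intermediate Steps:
$g{\left(A \right)} = \frac{47}{90}$
$U = - \frac{62853}{2}$ ($U = \frac{3}{2} \left(-20951\right) = - \frac{62853}{2} \approx -31427.0$)
$Y = \frac{1}{18768} \approx 5.3282 \cdot 10^{-5}$
$r{\left(c \right)} = 2 c^{2}$ ($r{\left(c \right)} = 2 c c = 2 c^{2}$)
$\frac{Y + r{\left(-101 \right)}}{g{\left(45 \right)} + U} = \frac{\frac{1}{18768} + 2 \left(-101\right)^{2}}{\frac{47}{90} - \frac{62853}{2}} = \frac{\frac{1}{18768} + 2 \cdot 10201}{- \frac{1414169}{45}} = \left(\frac{1}{18768} + 20402\right) \left(- \frac{45}{1414169}\right) = \frac{382904737}{18768} \left(- \frac{45}{1414169}\right) = - \frac{5743571055}{8847041264}$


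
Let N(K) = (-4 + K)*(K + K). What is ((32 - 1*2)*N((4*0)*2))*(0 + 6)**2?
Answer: 0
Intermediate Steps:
N(K) = 2*K*(-4 + K) (N(K) = (-4 + K)*(2*K) = 2*K*(-4 + K))
((32 - 1*2)*N((4*0)*2))*(0 + 6)**2 = ((32 - 1*2)*(2*((4*0)*2)*(-4 + (4*0)*2)))*(0 + 6)**2 = ((32 - 2)*(2*(0*2)*(-4 + 0*2)))*6**2 = (30*(2*0*(-4 + 0)))*36 = (30*(2*0*(-4)))*36 = (30*0)*36 = 0*36 = 0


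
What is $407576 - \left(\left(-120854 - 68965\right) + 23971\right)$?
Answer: $573424$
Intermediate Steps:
$407576 - \left(\left(-120854 - 68965\right) + 23971\right) = 407576 - \left(-189819 + 23971\right) = 407576 - -165848 = 407576 + 165848 = 573424$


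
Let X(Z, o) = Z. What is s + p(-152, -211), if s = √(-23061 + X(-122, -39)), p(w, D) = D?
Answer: -211 + I*√23183 ≈ -211.0 + 152.26*I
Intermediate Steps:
s = I*√23183 (s = √(-23061 - 122) = √(-23183) = I*√23183 ≈ 152.26*I)
s + p(-152, -211) = I*√23183 - 211 = -211 + I*√23183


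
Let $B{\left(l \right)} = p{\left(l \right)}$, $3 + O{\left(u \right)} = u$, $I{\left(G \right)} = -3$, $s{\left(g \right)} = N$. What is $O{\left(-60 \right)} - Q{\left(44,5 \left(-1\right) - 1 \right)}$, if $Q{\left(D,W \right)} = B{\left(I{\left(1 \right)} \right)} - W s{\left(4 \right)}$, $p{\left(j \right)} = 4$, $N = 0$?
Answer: $-67$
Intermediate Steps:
$s{\left(g \right)} = 0$
$O{\left(u \right)} = -3 + u$
$B{\left(l \right)} = 4$
$Q{\left(D,W \right)} = 4$ ($Q{\left(D,W \right)} = 4 - W 0 = 4 - 0 = 4 + 0 = 4$)
$O{\left(-60 \right)} - Q{\left(44,5 \left(-1\right) - 1 \right)} = \left(-3 - 60\right) - 4 = -63 - 4 = -67$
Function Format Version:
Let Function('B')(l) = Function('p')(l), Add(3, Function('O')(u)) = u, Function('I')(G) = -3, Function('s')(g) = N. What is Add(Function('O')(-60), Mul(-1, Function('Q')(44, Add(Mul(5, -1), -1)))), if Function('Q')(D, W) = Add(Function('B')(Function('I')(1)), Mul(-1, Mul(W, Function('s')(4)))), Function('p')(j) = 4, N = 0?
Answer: -67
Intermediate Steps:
Function('s')(g) = 0
Function('O')(u) = Add(-3, u)
Function('B')(l) = 4
Function('Q')(D, W) = 4 (Function('Q')(D, W) = Add(4, Mul(-1, Mul(W, 0))) = Add(4, Mul(-1, 0)) = Add(4, 0) = 4)
Add(Function('O')(-60), Mul(-1, Function('Q')(44, Add(Mul(5, -1), -1)))) = Add(Add(-3, -60), Mul(-1, 4)) = Add(-63, -4) = -67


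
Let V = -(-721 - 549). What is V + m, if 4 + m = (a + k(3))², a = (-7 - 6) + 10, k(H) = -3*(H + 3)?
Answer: 1707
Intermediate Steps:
k(H) = -9 - 3*H (k(H) = -3*(3 + H) = -9 - 3*H)
a = -3 (a = -13 + 10 = -3)
m = 437 (m = -4 + (-3 + (-9 - 3*3))² = -4 + (-3 + (-9 - 9))² = -4 + (-3 - 18)² = -4 + (-21)² = -4 + 441 = 437)
V = 1270 (V = -1*(-1270) = 1270)
V + m = 1270 + 437 = 1707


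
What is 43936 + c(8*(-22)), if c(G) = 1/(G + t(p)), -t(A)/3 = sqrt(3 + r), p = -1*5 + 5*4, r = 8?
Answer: 123328336/2807 + 3*sqrt(11)/30877 ≈ 43936.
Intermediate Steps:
p = 15 (p = -5 + 20 = 15)
t(A) = -3*sqrt(11) (t(A) = -3*sqrt(3 + 8) = -3*sqrt(11))
c(G) = 1/(G - 3*sqrt(11))
43936 + c(8*(-22)) = 43936 + 1/(8*(-22) - 3*sqrt(11)) = 43936 + 1/(-176 - 3*sqrt(11))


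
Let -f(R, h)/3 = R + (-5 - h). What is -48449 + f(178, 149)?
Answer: -48521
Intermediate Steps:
f(R, h) = 15 - 3*R + 3*h (f(R, h) = -3*(R + (-5 - h)) = -3*(-5 + R - h) = 15 - 3*R + 3*h)
-48449 + f(178, 149) = -48449 + (15 - 3*178 + 3*149) = -48449 + (15 - 534 + 447) = -48449 - 72 = -48521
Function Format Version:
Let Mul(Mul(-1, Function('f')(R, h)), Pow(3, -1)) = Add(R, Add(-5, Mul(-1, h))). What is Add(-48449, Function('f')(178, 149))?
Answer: -48521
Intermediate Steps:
Function('f')(R, h) = Add(15, Mul(-3, R), Mul(3, h)) (Function('f')(R, h) = Mul(-3, Add(R, Add(-5, Mul(-1, h)))) = Mul(-3, Add(-5, R, Mul(-1, h))) = Add(15, Mul(-3, R), Mul(3, h)))
Add(-48449, Function('f')(178, 149)) = Add(-48449, Add(15, Mul(-3, 178), Mul(3, 149))) = Add(-48449, Add(15, -534, 447)) = Add(-48449, -72) = -48521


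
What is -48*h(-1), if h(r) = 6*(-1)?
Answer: 288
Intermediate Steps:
h(r) = -6
-48*h(-1) = -48*(-6) = 288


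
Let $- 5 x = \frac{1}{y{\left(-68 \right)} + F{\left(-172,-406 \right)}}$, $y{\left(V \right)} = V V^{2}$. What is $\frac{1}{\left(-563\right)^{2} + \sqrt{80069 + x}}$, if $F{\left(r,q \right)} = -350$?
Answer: $\frac{498880678790}{158129583853987719} - \frac{\sqrt{198346341345052810}}{158129583853987719} \approx 3.1521 \cdot 10^{-6}$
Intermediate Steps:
$y{\left(V \right)} = V^{3}$
$x = \frac{1}{1573910}$ ($x = - \frac{1}{5 \left(\left(-68\right)^{3} - 350\right)} = - \frac{1}{5 \left(-314432 - 350\right)} = - \frac{1}{5 \left(-314782\right)} = \left(- \frac{1}{5}\right) \left(- \frac{1}{314782}\right) = \frac{1}{1573910} \approx 6.3536 \cdot 10^{-7}$)
$\frac{1}{\left(-563\right)^{2} + \sqrt{80069 + x}} = \frac{1}{\left(-563\right)^{2} + \sqrt{80069 + \frac{1}{1573910}}} = \frac{1}{316969 + \sqrt{\frac{126021399791}{1573910}}} = \frac{1}{316969 + \frac{\sqrt{198346341345052810}}{1573910}}$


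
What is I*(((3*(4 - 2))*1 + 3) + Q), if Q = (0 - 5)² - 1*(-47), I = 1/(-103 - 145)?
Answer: -81/248 ≈ -0.32661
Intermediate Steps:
I = -1/248 (I = 1/(-248) = -1/248 ≈ -0.0040323)
Q = 72 (Q = (-5)² + 47 = 25 + 47 = 72)
I*(((3*(4 - 2))*1 + 3) + Q) = -(((3*(4 - 2))*1 + 3) + 72)/248 = -(((3*2)*1 + 3) + 72)/248 = -((6*1 + 3) + 72)/248 = -((6 + 3) + 72)/248 = -(9 + 72)/248 = -1/248*81 = -81/248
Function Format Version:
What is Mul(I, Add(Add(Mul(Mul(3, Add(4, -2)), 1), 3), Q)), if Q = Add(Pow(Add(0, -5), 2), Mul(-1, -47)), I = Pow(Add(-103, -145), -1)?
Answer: Rational(-81, 248) ≈ -0.32661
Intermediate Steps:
I = Rational(-1, 248) (I = Pow(-248, -1) = Rational(-1, 248) ≈ -0.0040323)
Q = 72 (Q = Add(Pow(-5, 2), 47) = Add(25, 47) = 72)
Mul(I, Add(Add(Mul(Mul(3, Add(4, -2)), 1), 3), Q)) = Mul(Rational(-1, 248), Add(Add(Mul(Mul(3, Add(4, -2)), 1), 3), 72)) = Mul(Rational(-1, 248), Add(Add(Mul(Mul(3, 2), 1), 3), 72)) = Mul(Rational(-1, 248), Add(Add(Mul(6, 1), 3), 72)) = Mul(Rational(-1, 248), Add(Add(6, 3), 72)) = Mul(Rational(-1, 248), Add(9, 72)) = Mul(Rational(-1, 248), 81) = Rational(-81, 248)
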